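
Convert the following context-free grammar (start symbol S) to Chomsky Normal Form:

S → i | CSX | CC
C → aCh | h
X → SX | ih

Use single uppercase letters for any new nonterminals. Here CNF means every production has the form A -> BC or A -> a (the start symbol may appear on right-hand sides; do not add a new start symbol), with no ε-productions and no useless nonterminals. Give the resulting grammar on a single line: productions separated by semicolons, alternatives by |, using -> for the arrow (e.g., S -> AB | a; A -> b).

No ε-productions.
No unit productions to eliminate.
TERM: introduce A -> a, B -> h, D -> i and substitute in every rule of length ≥2.
BIN: C -> ACB becomes C -> AE, E -> CB; S -> CSX becomes S -> CF, F -> SX.

S -> i | CC | CF; A -> a; B -> h; C -> h | AE; D -> i; E -> CB; F -> SX; X -> DB | SX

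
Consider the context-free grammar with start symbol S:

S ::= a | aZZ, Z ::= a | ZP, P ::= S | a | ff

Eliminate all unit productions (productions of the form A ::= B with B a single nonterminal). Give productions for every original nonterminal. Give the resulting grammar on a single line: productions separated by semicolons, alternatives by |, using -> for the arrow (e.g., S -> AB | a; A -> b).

Unit productions: P->S.
Unit pairs (A ⇒* B via units): (P,S).
S: inherits non-unit rules of {S} → a | aZZ.
P: inherits non-unit rules of {P, S} → a | aZZ | ff.
Z: inherits non-unit rules of {Z} → ZP | a.

S -> a | aZZ; P -> a | ff | aZZ; Z -> a | ZP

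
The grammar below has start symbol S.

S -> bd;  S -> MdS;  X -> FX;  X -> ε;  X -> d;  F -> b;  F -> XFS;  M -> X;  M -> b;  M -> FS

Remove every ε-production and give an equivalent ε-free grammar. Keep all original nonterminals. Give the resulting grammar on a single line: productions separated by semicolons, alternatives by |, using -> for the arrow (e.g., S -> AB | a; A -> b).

Nullable set: {M, X}.
S -> MdS: M nullable, giving MdS | dS.
F -> XFS: X nullable, giving FS | XFS.
M -> X: X nullable, giving X.
Drop X -> ε.
X -> FX: X nullable, giving F | FX.
Unchanged (no nullable symbols): S -> bd; F -> b; M -> FS; M -> b; X -> d.

S -> bd | dS | MdS; F -> b | FS | XFS; M -> X | b | FS; X -> F | d | FX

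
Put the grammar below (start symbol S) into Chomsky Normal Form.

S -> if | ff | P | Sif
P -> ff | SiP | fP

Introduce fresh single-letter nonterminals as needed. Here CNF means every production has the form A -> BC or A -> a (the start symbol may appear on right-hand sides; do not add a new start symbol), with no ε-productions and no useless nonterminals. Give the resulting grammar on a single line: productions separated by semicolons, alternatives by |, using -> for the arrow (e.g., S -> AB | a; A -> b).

No ε-productions.
After unit-elimination: S -> fP | ff | if | SiP | Sif; P -> fP | ff | SiP.
TERM: introduce B -> f, A -> i and substitute in every rule of length ≥2.
BIN: P -> SAP becomes P -> SC, C -> AP; S -> SAB becomes S -> SD, D -> AB; S -> SAP becomes S -> SE, E -> AP.

S -> AB | BB | BP | SD | SE; A -> i; B -> f; C -> AP; D -> AB; E -> AP; P -> BB | BP | SC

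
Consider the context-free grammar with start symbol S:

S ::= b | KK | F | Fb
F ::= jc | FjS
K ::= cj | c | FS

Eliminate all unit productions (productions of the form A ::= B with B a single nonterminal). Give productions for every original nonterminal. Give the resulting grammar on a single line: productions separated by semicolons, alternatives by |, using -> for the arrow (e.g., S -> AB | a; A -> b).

Unit productions: S->F.
Unit pairs (A ⇒* B via units): (S,F).
S: inherits non-unit rules of {F, S} → Fb | FjS | KK | b | jc.
F: inherits non-unit rules of {F} → FjS | jc.
K: inherits non-unit rules of {K} → FS | c | cj.

S -> b | Fb | KK | jc | FjS; F -> jc | FjS; K -> c | FS | cj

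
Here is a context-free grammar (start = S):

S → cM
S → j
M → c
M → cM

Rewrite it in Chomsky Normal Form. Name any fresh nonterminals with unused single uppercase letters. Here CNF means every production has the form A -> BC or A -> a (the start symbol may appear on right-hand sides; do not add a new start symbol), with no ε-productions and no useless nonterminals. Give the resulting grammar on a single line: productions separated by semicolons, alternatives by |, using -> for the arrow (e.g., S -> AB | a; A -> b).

S -> j | AM; A -> c; M -> c | AM

No ε-productions.
No unit productions to eliminate.
TERM: introduce A -> c and substitute in every rule of length ≥2.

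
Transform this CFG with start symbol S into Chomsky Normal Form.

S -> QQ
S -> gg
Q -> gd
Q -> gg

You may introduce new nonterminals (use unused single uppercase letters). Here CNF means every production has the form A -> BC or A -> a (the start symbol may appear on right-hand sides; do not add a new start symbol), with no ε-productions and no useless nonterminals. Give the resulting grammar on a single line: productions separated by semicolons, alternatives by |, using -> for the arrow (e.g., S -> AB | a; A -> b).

No ε-productions.
No unit productions to eliminate.
TERM: introduce B -> d, A -> g and substitute in every rule of length ≥2.

S -> AA | QQ; A -> g; B -> d; Q -> AA | AB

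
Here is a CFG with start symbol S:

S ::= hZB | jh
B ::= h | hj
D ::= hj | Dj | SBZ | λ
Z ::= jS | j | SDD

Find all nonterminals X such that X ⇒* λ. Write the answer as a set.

{D}

Directly nullable (have an ε-rule): {D}.
Not nullable: B, S, Z — each has a terminal in every rule's right-hand side or depends on a non-nullable symbol.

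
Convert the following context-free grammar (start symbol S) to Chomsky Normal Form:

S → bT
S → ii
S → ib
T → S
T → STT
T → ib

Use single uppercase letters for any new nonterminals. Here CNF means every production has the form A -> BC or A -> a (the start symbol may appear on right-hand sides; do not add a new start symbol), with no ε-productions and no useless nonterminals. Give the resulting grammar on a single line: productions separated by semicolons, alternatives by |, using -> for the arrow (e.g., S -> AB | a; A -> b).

S -> AT | BA | BB; A -> b; B -> i; C -> TT; T -> AT | BA | BB | SC

No ε-productions.
After unit-elimination: S -> bT | ib | ii; T -> bT | ib | ii | STT.
TERM: introduce A -> b, B -> i and substitute in every rule of length ≥2.
BIN: T -> STT becomes T -> SC, C -> TT.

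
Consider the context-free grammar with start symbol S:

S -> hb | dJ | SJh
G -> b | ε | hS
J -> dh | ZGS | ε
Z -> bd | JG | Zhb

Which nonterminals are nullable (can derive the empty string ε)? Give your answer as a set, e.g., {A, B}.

{G, J, Z}

Directly nullable (have an ε-rule): {G, J}.
Z is nullable via Z -> JG (every symbol on the right is already known nullable).
Not nullable: S — each has a terminal in every rule's right-hand side or depends on a non-nullable symbol.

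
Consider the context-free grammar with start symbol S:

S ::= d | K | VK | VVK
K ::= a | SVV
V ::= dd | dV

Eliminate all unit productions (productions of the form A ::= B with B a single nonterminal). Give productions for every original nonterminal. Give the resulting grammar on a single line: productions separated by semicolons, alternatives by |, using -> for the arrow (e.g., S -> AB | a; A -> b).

Unit productions: S->K.
Unit pairs (A ⇒* B via units): (S,K).
S: inherits non-unit rules of {K, S} → SVV | VK | VVK | a | d.
K: inherits non-unit rules of {K} → SVV | a.
V: inherits non-unit rules of {V} → dV | dd.

S -> a | d | VK | SVV | VVK; K -> a | SVV; V -> dV | dd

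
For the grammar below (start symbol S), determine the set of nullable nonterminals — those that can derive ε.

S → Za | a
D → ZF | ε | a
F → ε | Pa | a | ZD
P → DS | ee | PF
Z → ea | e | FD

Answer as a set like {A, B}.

Directly nullable (have an ε-rule): {D, F}.
Z is nullable via Z -> FD (every symbol on the right is already known nullable).
Not nullable: P, S — each has a terminal in every rule's right-hand side or depends on a non-nullable symbol.

{D, F, Z}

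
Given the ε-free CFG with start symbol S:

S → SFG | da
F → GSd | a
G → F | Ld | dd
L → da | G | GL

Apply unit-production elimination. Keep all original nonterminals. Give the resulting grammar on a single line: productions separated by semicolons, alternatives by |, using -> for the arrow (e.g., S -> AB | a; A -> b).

Unit productions: G->F, L->G.
Unit pairs (A ⇒* B via units): (G,F), (L,F), (L,G).
S: inherits non-unit rules of {S} → SFG | da.
F: inherits non-unit rules of {F} → GSd | a.
G: inherits non-unit rules of {F, G} → GSd | Ld | a | dd.
L: inherits non-unit rules of {F, G, L} → GL | GSd | Ld | a | da | dd.

S -> da | SFG; F -> a | GSd; G -> a | Ld | dd | GSd; L -> a | GL | Ld | da | dd | GSd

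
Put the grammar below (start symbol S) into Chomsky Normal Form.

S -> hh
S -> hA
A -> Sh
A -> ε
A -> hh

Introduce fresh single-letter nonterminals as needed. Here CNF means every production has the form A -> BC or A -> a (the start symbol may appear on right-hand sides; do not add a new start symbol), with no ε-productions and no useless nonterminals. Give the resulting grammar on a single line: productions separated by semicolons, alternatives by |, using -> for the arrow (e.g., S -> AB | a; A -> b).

Nullable: {A}; after ε-elimination: S -> h | hA | hh; A -> Sh | hh.
No unit productions to eliminate.
TERM: introduce B -> h and substitute in every rule of length ≥2.

S -> h | BA | BB; A -> BB | SB; B -> h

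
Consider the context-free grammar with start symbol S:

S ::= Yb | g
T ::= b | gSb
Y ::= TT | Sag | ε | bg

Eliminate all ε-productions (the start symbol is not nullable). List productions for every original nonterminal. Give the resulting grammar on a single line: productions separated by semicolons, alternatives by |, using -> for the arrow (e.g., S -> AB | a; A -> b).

S -> b | g | Yb; T -> b | gSb; Y -> TT | bg | Sag

Nullable set: {Y}.
S -> Yb: Y nullable, giving Yb | b.
Drop Y -> ε.
Unchanged (no nullable symbols): S -> g; T -> b; T -> gSb; Y -> Sag; Y -> TT; Y -> bg.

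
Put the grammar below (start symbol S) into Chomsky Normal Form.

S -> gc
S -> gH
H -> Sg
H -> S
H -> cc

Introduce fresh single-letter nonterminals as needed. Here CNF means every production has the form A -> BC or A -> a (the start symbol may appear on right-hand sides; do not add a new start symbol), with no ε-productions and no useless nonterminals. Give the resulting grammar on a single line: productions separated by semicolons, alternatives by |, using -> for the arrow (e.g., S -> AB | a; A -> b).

S -> AB | AH; A -> g; B -> c; H -> AB | AH | BB | SA

No ε-productions.
After unit-elimination: S -> gH | gc; H -> Sg | cc | gH | gc.
TERM: introduce B -> c, A -> g and substitute in every rule of length ≥2.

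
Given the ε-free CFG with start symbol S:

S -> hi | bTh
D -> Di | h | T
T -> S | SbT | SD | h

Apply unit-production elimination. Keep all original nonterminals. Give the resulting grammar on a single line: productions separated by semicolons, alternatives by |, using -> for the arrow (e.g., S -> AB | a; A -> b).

Unit productions: D->T, T->S.
Unit pairs (A ⇒* B via units): (D,S), (D,T), (T,S).
S: inherits non-unit rules of {S} → bTh | hi.
D: inherits non-unit rules of {D, S, T} → Di | SD | SbT | bTh | h | hi.
T: inherits non-unit rules of {S, T} → SD | SbT | bTh | h | hi.

S -> hi | bTh; D -> h | Di | SD | hi | SbT | bTh; T -> h | SD | hi | SbT | bTh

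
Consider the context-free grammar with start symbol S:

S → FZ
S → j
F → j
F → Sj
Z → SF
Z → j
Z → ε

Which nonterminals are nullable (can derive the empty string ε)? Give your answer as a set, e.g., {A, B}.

{Z}

Directly nullable (have an ε-rule): {Z}.
Not nullable: F, S — each has a terminal in every rule's right-hand side or depends on a non-nullable symbol.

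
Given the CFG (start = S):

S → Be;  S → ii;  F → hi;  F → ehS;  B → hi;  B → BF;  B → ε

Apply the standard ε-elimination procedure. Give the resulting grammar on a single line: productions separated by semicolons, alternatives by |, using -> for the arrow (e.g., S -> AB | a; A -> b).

S -> e | Be | ii; B -> F | BF | hi; F -> hi | ehS

Nullable set: {B}.
S -> Be: B nullable, giving Be | e.
Drop B -> ε.
B -> BF: B nullable, giving BF | F.
Unchanged (no nullable symbols): S -> ii; B -> hi; F -> ehS; F -> hi.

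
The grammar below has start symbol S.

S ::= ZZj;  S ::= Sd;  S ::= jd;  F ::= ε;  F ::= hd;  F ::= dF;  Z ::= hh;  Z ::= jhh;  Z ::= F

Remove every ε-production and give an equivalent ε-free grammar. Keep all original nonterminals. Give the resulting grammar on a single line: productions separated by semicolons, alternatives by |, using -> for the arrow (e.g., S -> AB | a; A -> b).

Nullable set: {F, Z}.
S -> ZZj: Z, Z nullable, giving ZZj | Zj | j.
Drop F -> ε.
F -> dF: F nullable, giving d | dF.
Z -> F: F nullable, giving F.
Unchanged (no nullable symbols): S -> Sd; S -> jd; F -> hd; Z -> hh; Z -> jhh.

S -> j | Sd | Zj | jd | ZZj; F -> d | dF | hd; Z -> F | hh | jhh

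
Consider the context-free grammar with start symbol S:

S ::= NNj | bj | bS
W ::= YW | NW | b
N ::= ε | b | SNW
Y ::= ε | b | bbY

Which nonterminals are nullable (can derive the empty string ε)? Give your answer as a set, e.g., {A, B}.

{N, Y}

Directly nullable (have an ε-rule): {N, Y}.
Not nullable: S, W — each has a terminal in every rule's right-hand side or depends on a non-nullable symbol.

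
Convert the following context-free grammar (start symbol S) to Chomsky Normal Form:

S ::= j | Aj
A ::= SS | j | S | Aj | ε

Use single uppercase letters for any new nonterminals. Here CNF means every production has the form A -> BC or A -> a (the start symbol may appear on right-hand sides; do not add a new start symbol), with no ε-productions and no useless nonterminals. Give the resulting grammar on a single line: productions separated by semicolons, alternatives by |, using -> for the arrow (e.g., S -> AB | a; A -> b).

Nullable: {A}; after ε-elimination: S -> j | Aj; A -> S | j | Aj | SS.
After unit-elimination: S -> j | Aj; A -> j | Aj | SS.
TERM: introduce B -> j and substitute in every rule of length ≥2.

S -> j | AB; A -> j | AB | SS; B -> j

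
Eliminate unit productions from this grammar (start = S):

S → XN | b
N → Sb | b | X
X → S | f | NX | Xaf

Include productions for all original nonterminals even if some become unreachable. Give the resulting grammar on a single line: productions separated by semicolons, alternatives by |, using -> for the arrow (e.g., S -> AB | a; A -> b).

S -> b | XN; N -> b | f | NX | Sb | XN | Xaf; X -> b | f | NX | XN | Xaf

Unit productions: N->X, X->S.
Unit pairs (A ⇒* B via units): (N,S), (N,X), (X,S).
S: inherits non-unit rules of {S} → XN | b.
N: inherits non-unit rules of {N, S, X} → NX | Sb | XN | Xaf | b | f.
X: inherits non-unit rules of {S, X} → NX | XN | Xaf | b | f.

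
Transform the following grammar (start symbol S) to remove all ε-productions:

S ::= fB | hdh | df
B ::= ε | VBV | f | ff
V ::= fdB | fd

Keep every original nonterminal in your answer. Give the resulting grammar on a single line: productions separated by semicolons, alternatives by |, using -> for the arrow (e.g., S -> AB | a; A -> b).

Nullable set: {B}.
S -> fB: B nullable, giving f | fB.
Drop B -> ε.
B -> VBV: B nullable, giving VBV | VV.
V -> fdB: B nullable, giving fd | fdB.
Unchanged (no nullable symbols): S -> df; S -> hdh; B -> f; B -> ff; V -> fd.

S -> f | df | fB | hdh; B -> f | VV | ff | VBV; V -> fd | fdB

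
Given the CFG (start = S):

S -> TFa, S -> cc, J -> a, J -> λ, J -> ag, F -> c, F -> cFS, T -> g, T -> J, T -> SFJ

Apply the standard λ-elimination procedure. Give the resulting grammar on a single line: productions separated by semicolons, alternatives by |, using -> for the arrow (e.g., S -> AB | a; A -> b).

S -> Fa | cc | TFa; F -> c | cFS; J -> a | ag; T -> J | g | SF | SFJ

Nullable set: {J, T}.
S -> TFa: T nullable, giving Fa | TFa.
Drop J -> λ.
T -> J: J nullable, giving J.
T -> SFJ: J nullable, giving SF | SFJ.
Unchanged (no nullable symbols): S -> cc; F -> c; F -> cFS; J -> a; J -> ag; T -> g.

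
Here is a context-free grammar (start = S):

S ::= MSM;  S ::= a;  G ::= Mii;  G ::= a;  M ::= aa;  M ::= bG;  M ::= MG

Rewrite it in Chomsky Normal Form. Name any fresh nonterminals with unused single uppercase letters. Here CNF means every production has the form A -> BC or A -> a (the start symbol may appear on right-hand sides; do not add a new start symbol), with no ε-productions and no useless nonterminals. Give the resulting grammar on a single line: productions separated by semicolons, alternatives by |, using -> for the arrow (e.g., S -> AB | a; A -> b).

S -> a | ME; A -> i; B -> a; C -> b; D -> AA; E -> SM; G -> a | MD; M -> BB | CG | MG

No ε-productions.
No unit productions to eliminate.
TERM: introduce B -> a, C -> b, A -> i and substitute in every rule of length ≥2.
BIN: G -> MAA becomes G -> MD, D -> AA; S -> MSM becomes S -> ME, E -> SM.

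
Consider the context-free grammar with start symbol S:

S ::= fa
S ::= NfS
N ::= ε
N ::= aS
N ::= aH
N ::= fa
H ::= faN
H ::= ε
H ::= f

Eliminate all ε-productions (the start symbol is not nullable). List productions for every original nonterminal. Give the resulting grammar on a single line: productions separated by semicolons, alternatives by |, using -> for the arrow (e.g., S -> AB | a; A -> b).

Nullable set: {H, N}.
S -> NfS: N nullable, giving NfS | fS.
Drop H -> ε.
H -> faN: N nullable, giving fa | faN.
Drop N -> ε.
N -> aH: H nullable, giving a | aH.
Unchanged (no nullable symbols): S -> fa; H -> f; N -> aS; N -> fa.

S -> fS | fa | NfS; H -> f | fa | faN; N -> a | aH | aS | fa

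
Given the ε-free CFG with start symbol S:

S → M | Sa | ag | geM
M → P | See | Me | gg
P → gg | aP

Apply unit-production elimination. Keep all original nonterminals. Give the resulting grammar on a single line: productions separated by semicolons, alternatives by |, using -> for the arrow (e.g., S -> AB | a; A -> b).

S -> Me | Sa | aP | ag | gg | See | geM; M -> Me | aP | gg | See; P -> aP | gg

Unit productions: M->P, S->M.
Unit pairs (A ⇒* B via units): (M,P), (S,M), (S,P).
S: inherits non-unit rules of {M, P, S} → Me | Sa | See | aP | ag | geM | gg.
M: inherits non-unit rules of {M, P} → Me | See | aP | gg.
P: inherits non-unit rules of {P} → aP | gg.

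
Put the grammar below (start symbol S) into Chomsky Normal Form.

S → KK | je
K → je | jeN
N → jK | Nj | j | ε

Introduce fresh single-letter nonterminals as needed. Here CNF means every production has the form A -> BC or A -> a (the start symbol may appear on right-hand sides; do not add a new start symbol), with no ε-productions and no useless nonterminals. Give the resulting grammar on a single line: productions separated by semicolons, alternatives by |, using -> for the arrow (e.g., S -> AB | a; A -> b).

S -> AB | KK; A -> j; B -> e; C -> BN; K -> AB | AC; N -> j | AK | NA

Nullable: {N}; after ε-elimination: S -> KK | je; K -> je | jeN; N -> j | Nj | jK.
No unit productions to eliminate.
TERM: introduce B -> e, A -> j and substitute in every rule of length ≥2.
BIN: K -> ABN becomes K -> AC, C -> BN.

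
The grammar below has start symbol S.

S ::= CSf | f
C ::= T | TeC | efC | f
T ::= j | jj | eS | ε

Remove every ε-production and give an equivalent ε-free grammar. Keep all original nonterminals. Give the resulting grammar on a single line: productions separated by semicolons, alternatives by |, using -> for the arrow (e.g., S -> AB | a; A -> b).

Nullable set: {C, T}.
S -> CSf: C nullable, giving CSf | Sf.
C -> T: T nullable, giving T.
C -> TeC: T, C nullable, giving Te | TeC | e | eC.
C -> efC: C nullable, giving ef | efC.
Drop T -> ε.
Unchanged (no nullable symbols): S -> f; C -> f; T -> eS; T -> j; T -> jj.

S -> f | Sf | CSf; C -> T | e | f | Te | eC | ef | TeC | efC; T -> j | eS | jj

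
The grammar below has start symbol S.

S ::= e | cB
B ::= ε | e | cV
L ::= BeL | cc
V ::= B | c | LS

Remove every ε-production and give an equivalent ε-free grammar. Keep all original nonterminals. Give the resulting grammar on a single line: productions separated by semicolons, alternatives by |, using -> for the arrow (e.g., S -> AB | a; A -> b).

S -> c | e | cB; B -> c | e | cV; L -> cc | eL | BeL; V -> B | c | LS

Nullable set: {B, V}.
S -> cB: B nullable, giving c | cB.
Drop B -> ε.
B -> cV: V nullable, giving c | cV.
L -> BeL: B nullable, giving BeL | eL.
V -> B: B nullable, giving B.
Unchanged (no nullable symbols): S -> e; B -> e; L -> cc; V -> LS; V -> c.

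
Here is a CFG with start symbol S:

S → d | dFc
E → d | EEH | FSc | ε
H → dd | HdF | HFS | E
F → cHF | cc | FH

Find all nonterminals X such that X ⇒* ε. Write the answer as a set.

{E, H}

Directly nullable (have an ε-rule): {E}.
H is nullable via H -> E (every symbol on the right is already known nullable).
Not nullable: F, S — each has a terminal in every rule's right-hand side or depends on a non-nullable symbol.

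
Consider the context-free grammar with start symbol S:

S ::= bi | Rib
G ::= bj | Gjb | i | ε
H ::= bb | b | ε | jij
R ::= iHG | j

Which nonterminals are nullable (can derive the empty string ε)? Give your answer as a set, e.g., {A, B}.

Directly nullable (have an ε-rule): {G, H}.
Not nullable: R, S — each has a terminal in every rule's right-hand side or depends on a non-nullable symbol.

{G, H}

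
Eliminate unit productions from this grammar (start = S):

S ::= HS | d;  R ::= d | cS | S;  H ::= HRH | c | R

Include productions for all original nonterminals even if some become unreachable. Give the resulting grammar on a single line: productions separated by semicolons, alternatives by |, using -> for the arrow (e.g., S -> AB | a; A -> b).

S -> d | HS; H -> c | d | HS | cS | HRH; R -> d | HS | cS

Unit productions: H->R, R->S.
Unit pairs (A ⇒* B via units): (H,R), (H,S), (R,S).
S: inherits non-unit rules of {S} → HS | d.
H: inherits non-unit rules of {H, R, S} → HRH | HS | c | cS | d.
R: inherits non-unit rules of {R, S} → HS | cS | d.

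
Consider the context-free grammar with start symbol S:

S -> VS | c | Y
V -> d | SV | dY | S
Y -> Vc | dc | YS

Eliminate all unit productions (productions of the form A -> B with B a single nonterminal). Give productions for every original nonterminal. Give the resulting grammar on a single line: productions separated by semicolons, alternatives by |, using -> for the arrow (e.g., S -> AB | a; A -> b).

Unit productions: S->Y, V->S.
Unit pairs (A ⇒* B via units): (S,Y), (V,S), (V,Y).
S: inherits non-unit rules of {S, Y} → VS | Vc | YS | c | dc.
V: inherits non-unit rules of {S, V, Y} → SV | VS | Vc | YS | c | d | dY | dc.
Y: inherits non-unit rules of {Y} → Vc | YS | dc.

S -> c | VS | Vc | YS | dc; V -> c | d | SV | VS | Vc | YS | dY | dc; Y -> Vc | YS | dc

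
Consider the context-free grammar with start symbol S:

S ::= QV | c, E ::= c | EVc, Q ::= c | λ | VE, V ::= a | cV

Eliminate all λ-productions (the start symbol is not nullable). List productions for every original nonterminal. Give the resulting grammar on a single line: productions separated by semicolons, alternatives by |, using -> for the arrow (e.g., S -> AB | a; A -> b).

S -> V | c | QV; E -> c | EVc; Q -> c | VE; V -> a | cV

Nullable set: {Q}.
S -> QV: Q nullable, giving QV | V.
Drop Q -> λ.
Unchanged (no nullable symbols): S -> c; E -> EVc; E -> c; Q -> VE; Q -> c; V -> a; V -> cV.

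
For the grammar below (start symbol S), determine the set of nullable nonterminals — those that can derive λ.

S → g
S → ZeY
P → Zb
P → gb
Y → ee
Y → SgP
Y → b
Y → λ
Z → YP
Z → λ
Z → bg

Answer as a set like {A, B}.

{Y, Z}

Directly nullable (have an ε-rule): {Y, Z}.
Not nullable: P, S — each has a terminal in every rule's right-hand side or depends on a non-nullable symbol.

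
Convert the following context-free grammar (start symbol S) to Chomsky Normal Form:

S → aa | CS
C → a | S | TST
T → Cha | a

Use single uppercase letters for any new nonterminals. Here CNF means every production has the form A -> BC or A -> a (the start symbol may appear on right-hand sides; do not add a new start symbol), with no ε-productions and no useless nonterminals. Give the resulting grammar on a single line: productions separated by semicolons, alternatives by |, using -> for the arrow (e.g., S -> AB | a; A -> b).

S -> AA | CS; A -> a; B -> h; C -> a | AA | CS | TD; D -> ST; E -> BA; T -> a | CE

No ε-productions.
After unit-elimination: S -> CS | aa; C -> a | CS | aa | TST; T -> a | Cha.
TERM: introduce A -> a, B -> h and substitute in every rule of length ≥2.
BIN: C -> TST becomes C -> TD, D -> ST; T -> CBA becomes T -> CE, E -> BA.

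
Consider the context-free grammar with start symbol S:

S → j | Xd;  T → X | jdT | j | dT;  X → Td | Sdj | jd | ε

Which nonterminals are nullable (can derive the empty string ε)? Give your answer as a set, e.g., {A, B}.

{T, X}

Directly nullable (have an ε-rule): {X}.
T is nullable via T -> X (every symbol on the right is already known nullable).
Not nullable: S — each has a terminal in every rule's right-hand side or depends on a non-nullable symbol.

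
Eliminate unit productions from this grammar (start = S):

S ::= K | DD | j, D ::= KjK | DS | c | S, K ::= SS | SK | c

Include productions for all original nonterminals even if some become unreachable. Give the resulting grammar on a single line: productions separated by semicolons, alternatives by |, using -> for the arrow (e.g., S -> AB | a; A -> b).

S -> c | j | DD | SK | SS; D -> c | j | DD | DS | SK | SS | KjK; K -> c | SK | SS

Unit productions: D->S, S->K.
Unit pairs (A ⇒* B via units): (D,K), (D,S), (S,K).
S: inherits non-unit rules of {K, S} → DD | SK | SS | c | j.
D: inherits non-unit rules of {D, K, S} → DD | DS | KjK | SK | SS | c | j.
K: inherits non-unit rules of {K} → SK | SS | c.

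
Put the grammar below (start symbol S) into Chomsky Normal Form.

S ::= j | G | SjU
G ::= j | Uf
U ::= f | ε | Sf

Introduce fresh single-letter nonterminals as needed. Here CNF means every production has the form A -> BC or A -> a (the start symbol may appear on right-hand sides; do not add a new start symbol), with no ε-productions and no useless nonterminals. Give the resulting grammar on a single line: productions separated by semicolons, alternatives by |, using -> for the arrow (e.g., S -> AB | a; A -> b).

Nullable: {U}; after ε-elimination: S -> G | j | Sj | SjU; G -> f | j | Uf; U -> f | Sf.
After unit-elimination: S -> f | j | Sj | Uf | SjU; G -> f | j | Uf; U -> f | Sf.
TERM: introduce A -> f, B -> j and substitute in every rule of length ≥2.
BIN: S -> SBU becomes S -> SC, C -> BU.
Drop unreachable/unproductive: G.

S -> f | j | SB | SC | UA; A -> f; B -> j; C -> BU; U -> f | SA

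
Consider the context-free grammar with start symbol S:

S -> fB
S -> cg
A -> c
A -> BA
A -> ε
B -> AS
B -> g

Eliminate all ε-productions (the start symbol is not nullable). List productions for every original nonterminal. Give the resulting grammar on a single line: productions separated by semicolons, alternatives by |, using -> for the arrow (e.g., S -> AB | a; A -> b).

Nullable set: {A}.
Drop A -> ε.
A -> BA: A nullable, giving B | BA.
B -> AS: A nullable, giving AS | S.
Unchanged (no nullable symbols): S -> cg; S -> fB; A -> c; B -> g.

S -> cg | fB; A -> B | c | BA; B -> S | g | AS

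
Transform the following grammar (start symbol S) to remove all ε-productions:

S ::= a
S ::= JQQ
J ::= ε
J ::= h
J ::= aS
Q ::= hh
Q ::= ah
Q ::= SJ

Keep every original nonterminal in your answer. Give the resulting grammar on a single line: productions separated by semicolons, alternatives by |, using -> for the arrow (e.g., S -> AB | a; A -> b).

Nullable set: {J}.
S -> JQQ: J nullable, giving JQQ | QQ.
Drop J -> ε.
Q -> SJ: J nullable, giving S | SJ.
Unchanged (no nullable symbols): S -> a; J -> aS; J -> h; Q -> ah; Q -> hh.

S -> a | QQ | JQQ; J -> h | aS; Q -> S | SJ | ah | hh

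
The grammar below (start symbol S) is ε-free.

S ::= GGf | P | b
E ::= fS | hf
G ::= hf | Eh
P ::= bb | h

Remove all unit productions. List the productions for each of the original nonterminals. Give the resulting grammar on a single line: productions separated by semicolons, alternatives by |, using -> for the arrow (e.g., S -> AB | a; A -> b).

Unit productions: S->P.
Unit pairs (A ⇒* B via units): (S,P).
S: inherits non-unit rules of {P, S} → GGf | b | bb | h.
E: inherits non-unit rules of {E} → fS | hf.
G: inherits non-unit rules of {G} → Eh | hf.
P: inherits non-unit rules of {P} → bb | h.

S -> b | h | bb | GGf; E -> fS | hf; G -> Eh | hf; P -> h | bb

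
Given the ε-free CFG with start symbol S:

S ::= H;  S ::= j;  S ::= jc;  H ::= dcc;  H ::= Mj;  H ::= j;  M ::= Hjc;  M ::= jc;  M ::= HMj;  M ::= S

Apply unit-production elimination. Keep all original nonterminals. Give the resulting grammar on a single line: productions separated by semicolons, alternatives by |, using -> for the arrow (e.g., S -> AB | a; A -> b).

Unit productions: M->S, S->H.
Unit pairs (A ⇒* B via units): (M,H), (M,S), (S,H).
S: inherits non-unit rules of {H, S} → Mj | dcc | j | jc.
H: inherits non-unit rules of {H} → Mj | dcc | j.
M: inherits non-unit rules of {H, M, S} → HMj | Hjc | Mj | dcc | j | jc.

S -> j | Mj | jc | dcc; H -> j | Mj | dcc; M -> j | Mj | jc | HMj | Hjc | dcc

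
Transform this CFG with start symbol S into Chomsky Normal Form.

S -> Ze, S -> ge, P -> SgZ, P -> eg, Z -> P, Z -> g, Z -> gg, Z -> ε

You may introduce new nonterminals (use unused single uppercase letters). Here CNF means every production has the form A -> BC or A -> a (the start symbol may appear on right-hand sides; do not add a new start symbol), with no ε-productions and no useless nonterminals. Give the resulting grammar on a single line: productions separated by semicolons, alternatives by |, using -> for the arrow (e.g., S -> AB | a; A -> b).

Nullable: {Z}; after ε-elimination: S -> e | Ze | ge; P -> Sg | eg | SgZ; Z -> P | g | gg.
After unit-elimination: S -> e | Ze | ge; P -> Sg | eg | SgZ; Z -> g | Sg | eg | gg | SgZ.
TERM: introduce B -> e, A -> g and substitute in every rule of length ≥2.
BIN: P -> SAZ becomes P -> SC, C -> AZ; Z -> SAZ becomes Z -> SD, D -> AZ.
Drop unreachable/unproductive: P.

S -> e | AB | ZB; A -> g; B -> e; D -> AZ; Z -> g | AA | BA | SA | SD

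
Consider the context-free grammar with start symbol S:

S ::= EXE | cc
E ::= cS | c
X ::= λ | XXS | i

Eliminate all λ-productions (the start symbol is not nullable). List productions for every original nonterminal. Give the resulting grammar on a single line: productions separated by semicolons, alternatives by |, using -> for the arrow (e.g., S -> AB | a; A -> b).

Nullable set: {X}.
S -> EXE: X nullable, giving EE | EXE.
Drop X -> λ.
X -> XXS: X, X nullable, giving S | XS | XXS.
Unchanged (no nullable symbols): S -> cc; E -> c; E -> cS; X -> i.

S -> EE | cc | EXE; E -> c | cS; X -> S | i | XS | XXS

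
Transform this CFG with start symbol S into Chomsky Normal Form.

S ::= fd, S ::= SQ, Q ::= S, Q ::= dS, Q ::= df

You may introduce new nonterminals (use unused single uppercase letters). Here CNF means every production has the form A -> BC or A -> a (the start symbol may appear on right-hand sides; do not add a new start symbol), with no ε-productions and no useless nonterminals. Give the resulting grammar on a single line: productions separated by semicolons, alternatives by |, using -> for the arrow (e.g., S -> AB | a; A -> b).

No ε-productions.
After unit-elimination: S -> SQ | fd; Q -> SQ | dS | df | fd.
TERM: introduce A -> d, B -> f and substitute in every rule of length ≥2.

S -> BA | SQ; A -> d; B -> f; Q -> AB | AS | BA | SQ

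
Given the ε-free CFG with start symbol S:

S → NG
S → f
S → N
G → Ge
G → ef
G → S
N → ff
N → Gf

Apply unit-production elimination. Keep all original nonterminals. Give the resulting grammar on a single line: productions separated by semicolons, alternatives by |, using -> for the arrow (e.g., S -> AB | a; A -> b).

S -> f | Gf | NG | ff; G -> f | Ge | Gf | NG | ef | ff; N -> Gf | ff

Unit productions: G->S, S->N.
Unit pairs (A ⇒* B via units): (G,N), (G,S), (S,N).
S: inherits non-unit rules of {N, S} → Gf | NG | f | ff.
G: inherits non-unit rules of {G, N, S} → Ge | Gf | NG | ef | f | ff.
N: inherits non-unit rules of {N} → Gf | ff.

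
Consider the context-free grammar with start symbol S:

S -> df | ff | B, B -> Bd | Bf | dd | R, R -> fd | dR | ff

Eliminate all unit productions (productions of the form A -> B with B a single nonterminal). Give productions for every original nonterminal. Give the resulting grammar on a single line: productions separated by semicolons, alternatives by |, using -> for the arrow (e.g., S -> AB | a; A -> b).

Unit productions: B->R, S->B.
Unit pairs (A ⇒* B via units): (B,R), (S,B), (S,R).
S: inherits non-unit rules of {B, R, S} → Bd | Bf | dR | dd | df | fd | ff.
B: inherits non-unit rules of {B, R} → Bd | Bf | dR | dd | fd | ff.
R: inherits non-unit rules of {R} → dR | fd | ff.

S -> Bd | Bf | dR | dd | df | fd | ff; B -> Bd | Bf | dR | dd | fd | ff; R -> dR | fd | ff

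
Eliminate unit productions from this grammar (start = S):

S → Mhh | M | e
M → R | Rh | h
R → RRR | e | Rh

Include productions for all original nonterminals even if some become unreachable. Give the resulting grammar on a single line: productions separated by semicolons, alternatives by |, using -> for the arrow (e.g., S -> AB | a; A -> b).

Unit productions: M->R, S->M.
Unit pairs (A ⇒* B via units): (M,R), (S,M), (S,R).
S: inherits non-unit rules of {M, R, S} → Mhh | RRR | Rh | e | h.
M: inherits non-unit rules of {M, R} → RRR | Rh | e | h.
R: inherits non-unit rules of {R} → RRR | Rh | e.

S -> e | h | Rh | Mhh | RRR; M -> e | h | Rh | RRR; R -> e | Rh | RRR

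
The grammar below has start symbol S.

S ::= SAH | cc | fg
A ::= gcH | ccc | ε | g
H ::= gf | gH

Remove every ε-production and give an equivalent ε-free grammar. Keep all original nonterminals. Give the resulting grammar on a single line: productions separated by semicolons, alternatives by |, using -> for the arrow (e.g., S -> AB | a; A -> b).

Nullable set: {A}.
S -> SAH: A nullable, giving SAH | SH.
Drop A -> ε.
Unchanged (no nullable symbols): S -> cc; S -> fg; A -> ccc; A -> g; A -> gcH; H -> gH; H -> gf.

S -> SH | cc | fg | SAH; A -> g | ccc | gcH; H -> gH | gf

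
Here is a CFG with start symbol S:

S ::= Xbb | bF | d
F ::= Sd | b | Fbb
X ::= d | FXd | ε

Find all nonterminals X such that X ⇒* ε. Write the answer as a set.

Directly nullable (have an ε-rule): {X}.
Not nullable: F, S — each has a terminal in every rule's right-hand side or depends on a non-nullable symbol.

{X}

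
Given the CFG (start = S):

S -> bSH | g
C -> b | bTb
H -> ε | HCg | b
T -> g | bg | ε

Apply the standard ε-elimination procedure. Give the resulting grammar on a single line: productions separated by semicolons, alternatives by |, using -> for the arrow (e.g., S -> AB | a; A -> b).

S -> g | bS | bSH; C -> b | bb | bTb; H -> b | Cg | HCg; T -> g | bg

Nullable set: {H, T}.
S -> bSH: H nullable, giving bS | bSH.
C -> bTb: T nullable, giving bTb | bb.
Drop H -> ε.
H -> HCg: H nullable, giving Cg | HCg.
Drop T -> ε.
Unchanged (no nullable symbols): S -> g; C -> b; H -> b; T -> bg; T -> g.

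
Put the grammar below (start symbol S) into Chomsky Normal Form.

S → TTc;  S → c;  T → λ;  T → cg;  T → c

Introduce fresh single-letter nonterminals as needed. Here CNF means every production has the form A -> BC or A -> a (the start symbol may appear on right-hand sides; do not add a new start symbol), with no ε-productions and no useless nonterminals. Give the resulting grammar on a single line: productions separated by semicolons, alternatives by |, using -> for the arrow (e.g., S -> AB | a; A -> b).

Nullable: {T}; after ε-elimination: S -> c | Tc | TTc; T -> c | cg.
No unit productions to eliminate.
TERM: introduce A -> c, B -> g and substitute in every rule of length ≥2.
BIN: S -> TTA becomes S -> TC, C -> TA.

S -> c | TA | TC; A -> c; B -> g; C -> TA; T -> c | AB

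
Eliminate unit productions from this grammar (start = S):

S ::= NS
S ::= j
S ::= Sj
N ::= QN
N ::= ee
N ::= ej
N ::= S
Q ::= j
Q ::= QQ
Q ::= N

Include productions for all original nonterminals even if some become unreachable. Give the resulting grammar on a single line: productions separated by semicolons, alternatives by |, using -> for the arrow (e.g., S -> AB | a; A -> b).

Unit productions: N->S, Q->N.
Unit pairs (A ⇒* B via units): (N,S), (Q,N), (Q,S).
S: inherits non-unit rules of {S} → NS | Sj | j.
N: inherits non-unit rules of {N, S} → NS | QN | Sj | ee | ej | j.
Q: inherits non-unit rules of {N, Q, S} → NS | QN | QQ | Sj | ee | ej | j.

S -> j | NS | Sj; N -> j | NS | QN | Sj | ee | ej; Q -> j | NS | QN | QQ | Sj | ee | ej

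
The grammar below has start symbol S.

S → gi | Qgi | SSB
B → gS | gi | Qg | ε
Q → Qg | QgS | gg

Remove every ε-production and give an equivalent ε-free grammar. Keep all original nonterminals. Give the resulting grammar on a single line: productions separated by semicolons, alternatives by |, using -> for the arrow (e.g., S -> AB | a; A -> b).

Nullable set: {B}.
S -> SSB: B nullable, giving SS | SSB.
Drop B -> ε.
Unchanged (no nullable symbols): S -> Qgi; S -> gi; B -> Qg; B -> gS; B -> gi; Q -> Qg; Q -> QgS; Q -> gg.

S -> SS | gi | Qgi | SSB; B -> Qg | gS | gi; Q -> Qg | gg | QgS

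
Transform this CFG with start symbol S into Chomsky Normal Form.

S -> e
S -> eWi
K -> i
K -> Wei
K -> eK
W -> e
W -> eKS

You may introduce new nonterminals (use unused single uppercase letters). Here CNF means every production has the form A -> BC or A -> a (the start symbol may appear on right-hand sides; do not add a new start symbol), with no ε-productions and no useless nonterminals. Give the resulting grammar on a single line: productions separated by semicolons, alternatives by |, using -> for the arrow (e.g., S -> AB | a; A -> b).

S -> e | AD; A -> e; B -> i; C -> AB; D -> WB; E -> KS; K -> i | AK | WC; W -> e | AE

No ε-productions.
No unit productions to eliminate.
TERM: introduce A -> e, B -> i and substitute in every rule of length ≥2.
BIN: K -> WAB becomes K -> WC, C -> AB; S -> AWB becomes S -> AD, D -> WB; W -> AKS becomes W -> AE, E -> KS.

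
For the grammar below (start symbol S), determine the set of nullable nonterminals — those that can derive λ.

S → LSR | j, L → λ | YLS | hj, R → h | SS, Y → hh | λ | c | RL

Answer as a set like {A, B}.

Directly nullable (have an ε-rule): {L, Y}.
Not nullable: R, S — each has a terminal in every rule's right-hand side or depends on a non-nullable symbol.

{L, Y}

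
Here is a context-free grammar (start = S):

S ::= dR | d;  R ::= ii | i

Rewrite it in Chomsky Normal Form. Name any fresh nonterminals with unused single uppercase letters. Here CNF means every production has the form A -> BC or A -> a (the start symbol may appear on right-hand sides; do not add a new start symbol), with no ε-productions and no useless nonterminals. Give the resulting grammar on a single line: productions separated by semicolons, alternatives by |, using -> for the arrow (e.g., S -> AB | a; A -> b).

No ε-productions.
No unit productions to eliminate.
TERM: introduce B -> d, A -> i and substitute in every rule of length ≥2.

S -> d | BR; A -> i; B -> d; R -> i | AA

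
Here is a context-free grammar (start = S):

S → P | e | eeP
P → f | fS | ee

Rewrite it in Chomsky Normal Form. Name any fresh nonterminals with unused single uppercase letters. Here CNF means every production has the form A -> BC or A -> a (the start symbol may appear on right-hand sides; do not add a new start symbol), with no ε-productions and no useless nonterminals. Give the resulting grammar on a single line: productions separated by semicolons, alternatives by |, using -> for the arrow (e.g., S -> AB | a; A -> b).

S -> e | f | AA | AC | BS; A -> e; B -> f; C -> AP; P -> f | AA | BS

No ε-productions.
After unit-elimination: S -> e | f | ee | fS | eeP; P -> f | ee | fS.
TERM: introduce A -> e, B -> f and substitute in every rule of length ≥2.
BIN: S -> AAP becomes S -> AC, C -> AP.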